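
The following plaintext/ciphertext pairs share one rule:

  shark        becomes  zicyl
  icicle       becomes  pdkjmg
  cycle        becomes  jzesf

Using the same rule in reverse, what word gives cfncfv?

Shifts by position in shark: pos 0: s→z (+7), pos 1: h→i (+1), pos 2: a→c (+2), pos 3: r→y (+7), pos 4: k→l (+1) — repeating every 3. A repeating key of period 3 is used — shifts +7, +1, +2 over and over.
Decoding cfncfv: c−7=v, f−1=e, n−2=l, c−7=v, f−1=e, v−2=t.

velvet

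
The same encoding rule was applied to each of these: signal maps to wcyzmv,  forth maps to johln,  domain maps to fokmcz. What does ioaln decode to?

youth

s(18)→w(22) and i(8)→c(2) fit y≡15x+12 (mod 26); the inverse of 15 mod 26 is 7. Treating letters as 0–25, the rule is x ↦ 15x + 12 (mod 26).
Decoding ioaln: i(8)→7·(8−12)≡24=y; o(14)→7·(14−12)≡14=o; a(0)→7·(0−12)≡20=u; l(11)→7·(11−12)≡19=t; n(13)→7·(13−12)≡7=h (all mod 26).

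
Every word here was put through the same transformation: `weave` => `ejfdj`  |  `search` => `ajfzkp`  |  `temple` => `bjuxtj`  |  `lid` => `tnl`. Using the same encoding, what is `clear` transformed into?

ktjfz

The shift depends on letter class: consonant w→e is +8, but vowel e→j is +5. The rule splits by letter class: vowels +5, consonants +8.
On clear: c(cons)+8=k, l(cons)+8=t, e(vowel)+5=j, a(vowel)+5=f, r(cons)+8=z.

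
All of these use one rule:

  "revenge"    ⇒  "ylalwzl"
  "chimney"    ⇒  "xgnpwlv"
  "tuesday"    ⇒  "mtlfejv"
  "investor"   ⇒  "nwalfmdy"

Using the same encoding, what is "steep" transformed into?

r(17)→y(24) and e(4)→l(11) fit y≡7x+9 (mod 26); the inverse of 7 mod 26 is 15. Treating letters as 0–25, the rule is x ↦ 7x + 9 (mod 26).
Applying it to steep: s(18)→7·18+9≡5=f; t(19)→7·19+9≡12=m; e(4)→7·4+9≡11=l; e(4)→7·4+9≡11=l; p(15)→7·15+9≡10=k (all mod 26).

fmllk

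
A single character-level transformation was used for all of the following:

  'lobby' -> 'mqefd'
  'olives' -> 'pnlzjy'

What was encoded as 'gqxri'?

In lobby: l→m is +1, o→q is +2, b→e is +3, b→f is +4 — the shift increases by 1 each position. Letter i (0-indexed) is shifted by i+1, so successive shifts are 1, 2, 3, ….
Undoing it on gqxri: g−1=f, q−2=o, x−3=u, r−4=n, i−5=d.

found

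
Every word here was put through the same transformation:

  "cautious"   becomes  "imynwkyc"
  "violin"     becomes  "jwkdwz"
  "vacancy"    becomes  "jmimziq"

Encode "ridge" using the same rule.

c(2)→i(8) and a(0)→m(12) fit y≡11x+12 (mod 26); the inverse of 11 mod 26 is 19. This is an affine cipher: with a=0,…,z=25, each position x becomes (11x+12) mod 26.
Applying it to ridge: r(17)→11·17+12≡17=r; i(8)→11·8+12≡22=w; d(3)→11·3+12≡19=t; g(6)→11·6+12≡0=a; e(4)→11·4+12≡4=e (all mod 26).

rwtae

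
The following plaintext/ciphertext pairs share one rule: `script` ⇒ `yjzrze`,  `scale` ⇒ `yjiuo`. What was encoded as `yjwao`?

In script: s→y is +6, c→j is +7, r→z is +8, i→r is +9 — the shift increases by 1 each position. The shift increases by 1 at each position, starting from +6: 6, 7, 8, ….
Decoding yjwao: y−6=s, j−7=c, w−8=o, a−9=r, o−10=e.

score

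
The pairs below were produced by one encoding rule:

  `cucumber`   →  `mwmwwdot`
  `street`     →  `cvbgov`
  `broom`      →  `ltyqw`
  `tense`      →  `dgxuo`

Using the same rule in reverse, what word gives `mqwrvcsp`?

complain

Shifts by position in cucumber: pos 0: c→m (+10), pos 1: u→w (+2), pos 2: c→m (+10), pos 3: u→w (+2) — repeating every 2. A repeating key of period 2 is used — shifts +10, +2 over and over.
Undoing it on mqwrvcsp: m−10=c, q−2=o, w−10=m, r−2=p, v−10=l, c−2=a, s−10=i, p−2=n.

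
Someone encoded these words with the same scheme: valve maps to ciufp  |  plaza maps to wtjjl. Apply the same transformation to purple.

Letter i (0-indexed) is shifted by i+7, so successive shifts are 7, 8, 9, ….
On purple: p+7=w, u+8=c, r+9=a, p+10=z, l+11=w, e+12=q.

wcazwq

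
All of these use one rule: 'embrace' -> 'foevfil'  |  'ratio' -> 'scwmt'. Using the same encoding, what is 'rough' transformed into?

In embrace: e→f is +1, m→o is +2, b→e is +3, r→v is +4 — the shift increases by 1 each position. The shift increases by 1 at each position, starting from +1: 1, 2, 3, ….
Applying it to rough: r+1=s, o+2=q, u+3=x, g+4=k, h+5=m.

sqxkm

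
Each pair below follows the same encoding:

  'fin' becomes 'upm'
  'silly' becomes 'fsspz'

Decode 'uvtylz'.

Two steps: reverse the string, then apply a Caesar shift of +7.
Undoing it on uvtylz: shift back: u−7=n, v−7=o, t−7=m, y−7=r, l−7=e, z−7=s → nomres; then reverse → sermon.

sermon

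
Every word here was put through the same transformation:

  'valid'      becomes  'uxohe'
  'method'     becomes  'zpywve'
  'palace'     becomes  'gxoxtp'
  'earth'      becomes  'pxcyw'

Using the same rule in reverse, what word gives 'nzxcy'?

smart

v(21)→u(20) and a(0)→x(23) fit y≡11x+23 (mod 26); the inverse of 11 mod 26 is 19. This is an affine cipher: with a=0,…,z=25, each position x becomes (11x+23) mod 26.
Undoing it on nzxcy: n(13)→19·(13−23)≡18=s; z(25)→19·(25−23)≡12=m; x(23)→19·(23−23)≡0=a; c(2)→19·(2−23)≡17=r; y(24)→19·(24−23)≡19=t (all mod 26).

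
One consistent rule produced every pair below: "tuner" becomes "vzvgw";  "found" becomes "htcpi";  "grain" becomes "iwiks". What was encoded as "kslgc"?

index

Shifts by position in tuner: pos 0: t→v (+2), pos 1: u→z (+5), pos 2: n→v (+8), pos 3: e→g (+2), pos 4: r→w (+5) — repeating every 3. A repeating key of period 3 is used — shifts +2, +5, +8 over and over.
Reversing it on kslgc: k−2=i, s−5=n, l−8=d, g−2=e, c−5=x.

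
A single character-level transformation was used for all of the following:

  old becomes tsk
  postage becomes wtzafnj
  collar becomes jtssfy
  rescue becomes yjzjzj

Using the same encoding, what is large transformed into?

The shift depends on letter class: consonant l→s is +7, but vowel o→t is +5. Two shifts are in play — +5 for a/e/i/o/u, +7 for every other letter.
For large: l(cons)+7=s, a(vowel)+5=f, r(cons)+7=y, g(cons)+7=n, e(vowel)+5=j.

sfynj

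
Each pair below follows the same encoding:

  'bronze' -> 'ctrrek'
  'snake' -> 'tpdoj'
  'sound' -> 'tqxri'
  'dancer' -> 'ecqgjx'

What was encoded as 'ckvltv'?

In bronze: b→c is +1, r→t is +2, o→r is +3, n→r is +4 — the shift increases by 1 each position. Letter i (0-indexed) is shifted by i+1, so successive shifts are 1, 2, 3, ….
Reversing it on ckvltv: c−1=b, k−2=i, v−3=s, l−4=h, t−5=o, v−6=p.

bishop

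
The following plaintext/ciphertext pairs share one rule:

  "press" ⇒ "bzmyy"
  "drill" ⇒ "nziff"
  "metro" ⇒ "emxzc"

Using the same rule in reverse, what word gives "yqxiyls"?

satisfy

p(15)→b(1) and r(17)→z(25) fit y≡25x+16 (mod 26); the inverse of 25 mod 26 is 25. Each letter's alphabet position (a=0..z=25) is mapped through 25·x+16 mod 26 — an affine cipher.
Reversing it on yqxiyls: y(24)→25·(24−16)≡18=s; q(16)→25·(16−16)≡0=a; x(23)→25·(23−16)≡19=t; i(8)→25·(8−16)≡8=i; y(24)→25·(24−16)≡18=s; l(11)→25·(11−16)≡5=f; s(18)→25·(18−16)≡24=y (all mod 26).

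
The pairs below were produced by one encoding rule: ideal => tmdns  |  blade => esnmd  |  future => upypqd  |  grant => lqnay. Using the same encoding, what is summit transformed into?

hpjjty

i(8)→t(19) and d(3)→m(12) fit y≡17x+13 (mod 26); the inverse of 17 mod 26 is 23. Each letter's alphabet position (a=0..z=25) is mapped through 17·x+13 mod 26 — an affine cipher.
Applying it to summit: s(18)→17·18+13≡7=h; u(20)→17·20+13≡15=p; m(12)→17·12+13≡9=j; m(12)→17·12+13≡9=j; i(8)→17·8+13≡19=t; t(19)→17·19+13≡24=y (all mod 26).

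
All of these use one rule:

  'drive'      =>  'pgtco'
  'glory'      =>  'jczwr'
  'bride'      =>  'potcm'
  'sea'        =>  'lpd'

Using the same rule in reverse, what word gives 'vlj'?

The output letters match the input read backwards, each shifted +11: drive reversed is evird. Read the word backwards and shift each letter +11.
Reversing it on vlj: shift back: v−11=k, l−11=a, j−11=y → kay; then reverse → yak.

yak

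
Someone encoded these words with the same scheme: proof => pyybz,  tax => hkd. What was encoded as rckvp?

flash

The word is reversed, then every letter is shifted forward by 10.
Undoing it on rckvp: shift back: r−10=h, c−10=s, k−10=a, v−10=l, p−10=f → hsalf; then reverse → flash.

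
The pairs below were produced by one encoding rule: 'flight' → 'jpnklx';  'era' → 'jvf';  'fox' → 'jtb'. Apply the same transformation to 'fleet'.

Two shifts are in play — +5 for a/e/i/o/u, +4 for every other letter.
On fleet: f(cons)+4=j, l(cons)+4=p, e(vowel)+5=j, e(vowel)+5=j, t(cons)+4=x.

jpjjx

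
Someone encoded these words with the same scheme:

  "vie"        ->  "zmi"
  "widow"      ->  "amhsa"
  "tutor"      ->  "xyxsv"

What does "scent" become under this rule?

Each letter is shifted forward by 4 in the alphabet (a Caesar shift of +4).
For scent: s+4=w, c+4=g, e+4=i, n+4=r, t+4=x.

wgirx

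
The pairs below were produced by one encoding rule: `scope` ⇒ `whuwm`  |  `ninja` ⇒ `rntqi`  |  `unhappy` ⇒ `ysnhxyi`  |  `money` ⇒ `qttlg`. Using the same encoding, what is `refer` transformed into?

In scope: s→w is +4, c→h is +5, o→u is +6, p→w is +7 — the shift increases by 1 each position. Each letter shifts forward by (position + 4), i.e. 4, 5, 6, … — the shift grows by one for each successive letter.
Applying it to refer: r+4=v, e+5=j, f+6=l, e+7=l, r+8=z.

vjllz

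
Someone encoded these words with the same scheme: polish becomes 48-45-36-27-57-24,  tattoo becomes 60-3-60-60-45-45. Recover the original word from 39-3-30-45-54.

With a=1..z=26, the number is 3·pos.
Undoing it on 39-3-30-45-54: 39→(39−0)÷3=13=m, 3→(3−0)÷3=1=a, 30→(30−0)÷3=10=j, 45→(45−0)÷3=15=o, 54→(54−0)÷3=18=r.

major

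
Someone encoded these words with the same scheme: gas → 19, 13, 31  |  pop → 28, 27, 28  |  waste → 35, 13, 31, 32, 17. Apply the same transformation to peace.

28, 17, 13, 15, 17

The number is (letter's place in the alphabet, a=1) + 12.
Applying it to peace: p=16→28, e=5→17, a=1→13, c=3→15, e=5→17.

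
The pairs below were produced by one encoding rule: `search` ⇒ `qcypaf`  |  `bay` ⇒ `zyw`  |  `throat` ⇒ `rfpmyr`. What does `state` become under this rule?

Compare letters: s→q is +24, e→c is +24, a→y is +24 — a constant shift. Every letter moves 24 places later in the alphabet, wrapping around z→a.
Applying it to state: s+24=q, t+24=r, a+24=y, t+24=r, e+24=c.

qryrc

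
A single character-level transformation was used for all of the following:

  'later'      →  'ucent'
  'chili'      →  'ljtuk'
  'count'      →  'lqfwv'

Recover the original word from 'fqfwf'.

wound

Shifts by position in later: pos 0: l→u (+9), pos 1: a→c (+2), pos 2: t→e (+11), pos 3: e→n (+9), pos 4: r→t (+2) — repeating every 3. The shifts repeat in a cycle of length 3: positions 0,1,… shift by +9, +2, +11, then the pattern repeats.
Decoding fqfwf: f−9=w, q−2=o, f−11=u, w−9=n, f−2=d.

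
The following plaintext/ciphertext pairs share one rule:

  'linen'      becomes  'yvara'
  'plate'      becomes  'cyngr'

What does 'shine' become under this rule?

Every letter moves 13 places later in the alphabet, wrapping around z→a.
Applying it to shine: s+13=f, h+13=u, i+13=v, n+13=a, e+13=r.

fuvar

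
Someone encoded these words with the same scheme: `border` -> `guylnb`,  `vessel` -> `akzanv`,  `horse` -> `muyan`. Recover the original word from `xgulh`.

sandy

In border: b→g is +5, o→u is +6, r→y is +7, d→l is +8 — the shift increases by 1 each position. Each letter shifts forward by (position + 5), i.e. 5, 6, 7, … — the shift grows by one for each successive letter.
Decoding xgulh: x−5=s, g−6=a, u−7=n, l−8=d, h−9=y.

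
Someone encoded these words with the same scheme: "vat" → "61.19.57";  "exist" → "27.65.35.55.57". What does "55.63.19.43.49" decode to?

swamp

With a=1..z=26, the number is 2·pos + 17.
Decoding 55.63.19.43.49: 55→(55−17)÷2=19=s, 63→(63−17)÷2=23=w, 19→(19−17)÷2=1=a, 43→(43−17)÷2=13=m, 49→(49−17)÷2=16=p.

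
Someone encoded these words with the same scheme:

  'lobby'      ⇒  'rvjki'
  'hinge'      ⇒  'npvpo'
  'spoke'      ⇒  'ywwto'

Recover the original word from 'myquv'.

grill

In lobby: l→r is +6, o→v is +7, b→j is +8, b→k is +9 — the shift increases by 1 each position. Each letter shifts forward by (position + 6), i.e. 6, 7, 8, … — the shift grows by one for each successive letter.
Decoding myquv: m−6=g, y−7=r, q−8=i, u−9=l, v−10=l.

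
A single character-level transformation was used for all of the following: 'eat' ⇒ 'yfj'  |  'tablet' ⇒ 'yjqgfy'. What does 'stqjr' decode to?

melon

The output letters match the input read backwards, each shifted +5: eat reversed is tae. Read the word backwards and shift each letter +5.
Reversing it on stqjr: shift back: s−5=n, t−5=o, q−5=l, j−5=e, r−5=m → nolem; then reverse → melon.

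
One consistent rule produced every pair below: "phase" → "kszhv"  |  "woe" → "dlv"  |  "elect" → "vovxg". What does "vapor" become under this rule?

ezkli

Each pair mirrors across the alphabet (p↔k, h↔s, a↔z): positions sum to 25. Letters are reflected about the middle of the alphabet (position → 25−position): Atbash.
On vapor: v↔e, a↔z, p↔k, o↔l, r↔i.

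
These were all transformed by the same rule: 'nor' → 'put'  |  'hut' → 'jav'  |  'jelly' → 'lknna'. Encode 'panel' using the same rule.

The rule splits by letter class: vowels +6, consonants +2.
Applying it to panel: p(cons)+2=r, a(vowel)+6=g, n(cons)+2=p, e(vowel)+6=k, l(cons)+2=n.

rgpkn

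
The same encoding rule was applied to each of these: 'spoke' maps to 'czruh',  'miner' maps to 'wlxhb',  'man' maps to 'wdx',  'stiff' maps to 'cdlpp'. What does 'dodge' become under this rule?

Vowels shift forward by 3 and consonants shift forward by 10.
On dodge: d(cons)+10=n, o(vowel)+3=r, d(cons)+10=n, g(cons)+10=q, e(vowel)+3=h.

nrnqh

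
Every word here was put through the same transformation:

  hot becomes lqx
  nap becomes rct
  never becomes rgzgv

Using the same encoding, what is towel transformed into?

The shift depends on letter class: consonant h→l is +4, but vowel o→q is +2. The rule splits by letter class: vowels +2, consonants +4.
On towel: t(cons)+4=x, o(vowel)+2=q, w(cons)+4=a, e(vowel)+2=g, l(cons)+4=p.

xqagp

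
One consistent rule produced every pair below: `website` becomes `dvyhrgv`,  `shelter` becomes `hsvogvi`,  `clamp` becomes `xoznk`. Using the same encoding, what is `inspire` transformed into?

rmhkriv

Each pair mirrors across the alphabet (w↔d, e↔v, b↔y): positions sum to 25. This is the alphabet-reversal cipher (Atbash): a becomes z, b becomes y, etc.
Applying it to inspire: i↔r, n↔m, s↔h, p↔k, i↔r, r↔i, e↔v.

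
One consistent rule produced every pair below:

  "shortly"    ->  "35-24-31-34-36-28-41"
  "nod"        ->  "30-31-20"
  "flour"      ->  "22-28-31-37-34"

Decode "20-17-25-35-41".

s is letter #19 and maps to 35: an offset of 16. Each letter is replaced by its alphabet position (a=1..z=26) + 16.
Decoding 20-17-25-35-41: 20→(20−16)÷1=4=d, 17→(17−16)÷1=1=a, 25→(25−16)÷1=9=i, 35→(35−16)÷1=19=s, 41→(41−16)÷1=25=y.

daisy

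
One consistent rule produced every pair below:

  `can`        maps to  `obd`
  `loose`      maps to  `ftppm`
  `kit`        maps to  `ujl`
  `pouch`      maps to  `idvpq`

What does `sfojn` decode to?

miner

Read the word backwards and shift each letter +1.
Undoing it on sfojn: shift back: s−1=r, f−1=e, o−1=n, j−1=i, n−1=m → renim; then reverse → miner.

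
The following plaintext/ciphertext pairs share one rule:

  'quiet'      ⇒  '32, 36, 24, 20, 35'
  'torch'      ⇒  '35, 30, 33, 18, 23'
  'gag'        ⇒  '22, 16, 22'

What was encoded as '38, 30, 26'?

wok

q is letter #17 and maps to 32: an offset of 15. Letters become their 1-based position plus 15 (so a→16, b→17, …).
Decoding 38, 30, 26: 38→(38−15)÷1=23=w, 30→(30−15)÷1=15=o, 26→(26−15)÷1=11=k.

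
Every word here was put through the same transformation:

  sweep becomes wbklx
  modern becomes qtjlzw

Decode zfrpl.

In sweep: s→w is +4, w→b is +5, e→k is +6, e→l is +7 — the shift increases by 1 each position. Letter i (0-indexed) is shifted by i+4, so successive shifts are 4, 5, 6, ….
Reversing it on zfrpl: z−4=v, f−5=a, r−6=l, p−7=i, l−8=d.

valid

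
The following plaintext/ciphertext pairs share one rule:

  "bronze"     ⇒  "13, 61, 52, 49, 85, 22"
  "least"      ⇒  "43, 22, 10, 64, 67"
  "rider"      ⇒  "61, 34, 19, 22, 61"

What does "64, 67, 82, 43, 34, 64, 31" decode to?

b(#2)→13 and r(#18)→61: differences scale by 3, so n = 3·pos + 7. With a=1..z=26, the number is 3·pos + 7.
Undoing it on 64, 67, 82, 43, 34, 64, 31: 64→(64−7)÷3=19=s, 67→(67−7)÷3=20=t, 82→(82−7)÷3=25=y, 43→(43−7)÷3=12=l, 34→(34−7)÷3=9=i, 64→(64−7)÷3=19=s, 31→(31−7)÷3=8=h.

stylish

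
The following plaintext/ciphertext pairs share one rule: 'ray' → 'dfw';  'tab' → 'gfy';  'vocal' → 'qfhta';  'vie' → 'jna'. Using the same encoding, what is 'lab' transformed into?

The output letters match the input read backwards, each shifted +5: ray reversed is yar. Read the word backwards and shift each letter +5.
For lab: reverse → bal; then shift: b+5=g, a+5=f, l+5=q.

gfq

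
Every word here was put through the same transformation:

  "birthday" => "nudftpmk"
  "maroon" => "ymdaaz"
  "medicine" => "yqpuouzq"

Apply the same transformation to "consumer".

oazegyqd

Compare letters: b→n is +12, i→u is +12, r→d is +12 — a constant shift. Each letter is shifted forward by 12 in the alphabet (a Caesar shift of +12).
For consumer: c+12=o, o+12=a, n+12=z, s+12=e, u+12=g, m+12=y, e+12=q, r+12=d.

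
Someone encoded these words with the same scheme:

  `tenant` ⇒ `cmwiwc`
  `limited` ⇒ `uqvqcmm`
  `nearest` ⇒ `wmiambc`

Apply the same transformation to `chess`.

lqmbb

The shift depends on letter class: consonant t→c is +9, but vowel e→m is +8. Two shifts are in play — +8 for a/e/i/o/u, +9 for every other letter.
For chess: c(cons)+9=l, h(cons)+9=q, e(vowel)+8=m, s(cons)+9=b, s(cons)+9=b.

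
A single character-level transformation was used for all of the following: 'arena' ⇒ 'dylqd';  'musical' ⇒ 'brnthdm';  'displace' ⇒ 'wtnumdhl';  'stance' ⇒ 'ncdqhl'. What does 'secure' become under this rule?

nlhryl

a(0)→d(3) and r(17)→y(24) fit y≡15x+3 (mod 26); the inverse of 15 mod 26 is 7. Each letter's alphabet position (a=0..z=25) is mapped through 15·x+3 mod 26 — an affine cipher.
Applying it to secure: s(18)→15·18+3≡13=n; e(4)→15·4+3≡11=l; c(2)→15·2+3≡7=h; u(20)→15·20+3≡17=r; r(17)→15·17+3≡24=y; e(4)→15·4+3≡11=l (all mod 26).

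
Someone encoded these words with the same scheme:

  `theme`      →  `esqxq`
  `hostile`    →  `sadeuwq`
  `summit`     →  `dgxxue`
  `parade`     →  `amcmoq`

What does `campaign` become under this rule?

The shift depends on letter class: consonant t→e is +11, but vowel e→q is +12. The rule splits by letter class: vowels +12, consonants +11.
Applying it to campaign: c(cons)+11=n, a(vowel)+12=m, m(cons)+11=x, p(cons)+11=a, a(vowel)+12=m, i(vowel)+12=u, g(cons)+11=r, n(cons)+11=y.

nmxamury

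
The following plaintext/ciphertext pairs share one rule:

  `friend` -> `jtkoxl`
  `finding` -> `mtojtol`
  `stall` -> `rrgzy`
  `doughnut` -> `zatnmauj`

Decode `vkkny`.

sheep

The output letters match the input read backwards, each shifted +6: friend reversed is dneirf. Two steps: reverse the string, then apply a Caesar shift of +6.
Undoing it on vkkny: shift back: v−6=p, k−6=e, k−6=e, n−6=h, y−6=s → peehs; then reverse → sheep.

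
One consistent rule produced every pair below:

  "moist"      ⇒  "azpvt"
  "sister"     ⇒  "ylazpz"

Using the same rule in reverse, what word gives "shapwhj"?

Two steps: reverse the string, then apply a Caesar shift of +7.
Undoing it on shapwhj: shift back: s−7=l, h−7=a, a−7=t, p−7=i, w−7=p, h−7=a, j−7=c → latipac; then reverse → capital.

capital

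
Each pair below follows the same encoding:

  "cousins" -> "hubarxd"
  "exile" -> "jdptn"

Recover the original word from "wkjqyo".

Each letter shifts forward by (position + 5), i.e. 5, 6, 7, … — the shift grows by one for each successive letter.
Undoing it on wkjqyo: w−5=r, k−6=e, j−7=c, q−8=i, y−9=p, o−10=e.

recipe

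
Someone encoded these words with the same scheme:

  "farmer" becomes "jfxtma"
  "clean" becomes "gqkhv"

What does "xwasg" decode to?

truly

In farmer: f→j is +4, a→f is +5, r→x is +6, m→t is +7 — the shift increases by 1 each position. Letter i (0-indexed) is shifted by i+4, so successive shifts are 4, 5, 6, ….
Decoding xwasg: x−4=t, w−5=r, a−6=u, s−7=l, g−8=y.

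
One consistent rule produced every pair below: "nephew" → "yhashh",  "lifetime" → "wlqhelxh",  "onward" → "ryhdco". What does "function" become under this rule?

The rule splits by letter class: vowels +3, consonants +11.
For function: f(cons)+11=q, u(vowel)+3=x, n(cons)+11=y, c(cons)+11=n, t(cons)+11=e, i(vowel)+3=l, o(vowel)+3=r, n(cons)+11=y.

qxynelry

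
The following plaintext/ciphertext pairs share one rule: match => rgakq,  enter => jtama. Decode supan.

Each letter shifts forward by (position + 5), i.e. 5, 6, 7, … — the shift grows by one for each successive letter.
Decoding supan: s−5=n, u−6=o, p−7=i, a−8=s, n−9=e.

noise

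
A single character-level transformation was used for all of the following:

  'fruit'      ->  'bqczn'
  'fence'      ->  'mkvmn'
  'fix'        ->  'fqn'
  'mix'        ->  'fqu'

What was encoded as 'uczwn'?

The output letters match the input read backwards, each shifted +8: fruit reversed is tiurf. Read the word backwards and shift each letter +8.
Decoding uczwn: shift back: u−8=m, c−8=u, z−8=r, w−8=o, n−8=f → murof; then reverse → forum.

forum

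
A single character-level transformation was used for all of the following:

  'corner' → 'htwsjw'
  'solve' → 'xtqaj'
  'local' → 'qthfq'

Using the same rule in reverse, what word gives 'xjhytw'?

sector

Compare letters: c→h is +5, o→t is +5, r→w is +5 — a constant shift. Every letter moves 5 places later in the alphabet, wrapping around z→a.
Reversing it on xjhytw: x−5=s, j−5=e, h−5=c, y−5=t, t−5=o, w−5=r.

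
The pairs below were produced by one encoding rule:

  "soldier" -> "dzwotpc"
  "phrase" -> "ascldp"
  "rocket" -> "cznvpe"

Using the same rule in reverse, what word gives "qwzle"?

float

Compare letters: s→d is +11, o→z is +11, l→w is +11 — a constant shift. This is a Caesar cipher with shift 11.
Reversing it on qwzle: q−11=f, w−11=l, z−11=o, l−11=a, e−11=t.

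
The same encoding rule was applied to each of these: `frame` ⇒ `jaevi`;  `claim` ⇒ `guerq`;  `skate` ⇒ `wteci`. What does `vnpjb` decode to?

Shifts by position in frame: pos 0: f→j (+4), pos 1: r→a (+9), pos 2: a→e (+4), pos 3: m→v (+9) — repeating every 2. The shifts repeat in a cycle of length 2: positions 0,1,… shift by +4, +9, then the pattern repeats.
Decoding vnpjb: v−4=r, n−9=e, p−4=l, j−9=a, b−4=x.

relax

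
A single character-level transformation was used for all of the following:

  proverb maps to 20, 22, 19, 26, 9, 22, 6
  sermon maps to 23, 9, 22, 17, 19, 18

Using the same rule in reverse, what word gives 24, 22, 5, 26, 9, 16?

travel

p is letter #16 and maps to 20: an offset of 4. Letters become their 1-based position plus 4 (so a→5, b→6, …).
Reversing it on 24, 22, 5, 26, 9, 16: 24→(24−4)÷1=20=t, 22→(22−4)÷1=18=r, 5→(5−4)÷1=1=a, 26→(26−4)÷1=22=v, 9→(9−4)÷1=5=e, 16→(16−4)÷1=12=l.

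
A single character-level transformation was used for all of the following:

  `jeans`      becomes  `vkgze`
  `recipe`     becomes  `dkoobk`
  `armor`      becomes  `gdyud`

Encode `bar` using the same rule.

ngd

The shift depends on letter class: consonant j→v is +12, but vowel e→k is +6. The rule splits by letter class: vowels +6, consonants +12.
On bar: b(cons)+12=n, a(vowel)+6=g, r(cons)+12=d.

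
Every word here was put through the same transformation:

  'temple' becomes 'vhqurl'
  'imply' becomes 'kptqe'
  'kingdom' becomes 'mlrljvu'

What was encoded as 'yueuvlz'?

wrapper

In temple: t→v is +2, e→h is +3, m→q is +4, p→u is +5 — the shift increases by 1 each position. Each letter shifts forward by (position + 2), i.e. 2, 3, 4, … — the shift grows by one for each successive letter.
Decoding yueuvlz: y−2=w, u−3=r, e−4=a, u−5=p, v−6=p, l−7=e, z−8=r.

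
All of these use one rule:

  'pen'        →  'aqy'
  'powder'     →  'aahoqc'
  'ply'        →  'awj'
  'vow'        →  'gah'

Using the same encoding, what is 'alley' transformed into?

The rule splits by letter class: vowels +12, consonants +11.
For alley: a(vowel)+12=m, l(cons)+11=w, l(cons)+11=w, e(vowel)+12=q, y(cons)+11=j.

mwwqj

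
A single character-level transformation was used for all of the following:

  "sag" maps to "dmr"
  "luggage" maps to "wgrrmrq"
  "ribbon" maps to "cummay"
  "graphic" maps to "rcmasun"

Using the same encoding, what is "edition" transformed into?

qoueuay

The shift depends on letter class: consonant s→d is +11, but vowel a→m is +12. The rule splits by letter class: vowels +12, consonants +11.
Applying it to edition: e(vowel)+12=q, d(cons)+11=o, i(vowel)+12=u, t(cons)+11=e, i(vowel)+12=u, o(vowel)+12=a, n(cons)+11=y.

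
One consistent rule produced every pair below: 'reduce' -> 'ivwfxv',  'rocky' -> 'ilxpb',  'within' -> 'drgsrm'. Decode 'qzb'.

jay

Each pair mirrors across the alphabet (r↔i, e↔v, d↔w): positions sum to 25. This is the alphabet-reversal cipher (Atbash): a becomes z, b becomes y, etc.
Undoing it on qzb: q↔j, z↔a, b↔y.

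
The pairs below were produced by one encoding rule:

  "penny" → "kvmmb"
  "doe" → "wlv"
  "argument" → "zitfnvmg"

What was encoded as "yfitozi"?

Letters are reflected about the middle of the alphabet (position → 25−position): Atbash.
Decoding yfitozi: y↔b, f↔u, i↔r, t↔g, o↔l, z↔a, i↔r.

burglar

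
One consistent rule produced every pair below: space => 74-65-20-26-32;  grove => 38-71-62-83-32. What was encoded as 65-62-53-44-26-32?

police

s(#19)→74 and p(#16)→65: differences scale by 3, so n = 3·pos + 17. With a=1..z=26, the number is 3·pos + 17.
Reversing it on 65-62-53-44-26-32: 65→(65−17)÷3=16=p, 62→(62−17)÷3=15=o, 53→(53−17)÷3=12=l, 44→(44−17)÷3=9=i, 26→(26−17)÷3=3=c, 32→(32−17)÷3=5=e.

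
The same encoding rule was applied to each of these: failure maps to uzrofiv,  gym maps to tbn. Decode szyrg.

Letters are reflected about the middle of the alphabet (position → 25−position): Atbash.
Reversing it on szyrg: s↔h, z↔a, y↔b, r↔i, g↔t.

habit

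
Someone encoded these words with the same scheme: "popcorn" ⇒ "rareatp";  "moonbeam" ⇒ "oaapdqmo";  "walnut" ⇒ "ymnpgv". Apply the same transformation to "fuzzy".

hgbba

The shift depends on letter class: consonant p→r is +2, but vowel o→a is +12. Two shifts are in play — +12 for a/e/i/o/u, +2 for every other letter.
On fuzzy: f(cons)+2=h, u(vowel)+12=g, z(cons)+2=b, z(cons)+2=b, y(cons)+2=a.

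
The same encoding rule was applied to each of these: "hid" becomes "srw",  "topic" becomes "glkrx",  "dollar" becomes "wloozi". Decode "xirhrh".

crisis

Each pair mirrors across the alphabet (h↔s, i↔r, d↔w): positions sum to 25. Letters are reflected about the middle of the alphabet (position → 25−position): Atbash.
Decoding xirhrh: x↔c, i↔r, r↔i, h↔s, r↔i, h↔s.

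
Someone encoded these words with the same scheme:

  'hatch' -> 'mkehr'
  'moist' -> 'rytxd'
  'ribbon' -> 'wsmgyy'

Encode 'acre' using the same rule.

Shifts by position in hatch: pos 0: h→m (+5), pos 1: a→k (+10), pos 2: t→e (+11), pos 3: c→h (+5), pos 4: h→r (+10) — repeating every 3. It's a Vigenère-style cipher with numeric key [5,10,11]: position i shifts by key[i mod 3].
Applying it to acre: a+5=f, c+10=m, r+11=c, e+5=j.

fmcj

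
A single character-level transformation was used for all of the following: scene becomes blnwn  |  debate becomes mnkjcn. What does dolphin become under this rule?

mxuyqrw

Compare letters: s→b is +9, c→l is +9, e→n is +9 — a constant shift. This is a Caesar cipher with shift 9.
For dolphin: d+9=m, o+9=x, l+9=u, p+9=y, h+9=q, i+9=r, n+9=w.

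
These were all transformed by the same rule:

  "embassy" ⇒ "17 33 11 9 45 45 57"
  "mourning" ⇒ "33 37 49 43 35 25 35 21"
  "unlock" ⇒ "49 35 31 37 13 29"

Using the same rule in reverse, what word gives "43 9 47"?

rat

e(#5)→17 and m(#13)→33: differences scale by 2, so n = 2·pos + 7. With a=1..z=26, the number is 2·pos + 7.
Decoding 43 9 47: 43→(43−7)÷2=18=r, 9→(9−7)÷2=1=a, 47→(47−7)÷2=20=t.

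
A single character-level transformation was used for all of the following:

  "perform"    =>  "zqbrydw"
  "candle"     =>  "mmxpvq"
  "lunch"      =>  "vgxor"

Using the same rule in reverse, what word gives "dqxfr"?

tenth

Shifts by position in perform: pos 0: p→z (+10), pos 1: e→q (+12), pos 2: r→b (+10), pos 3: f→r (+12) — repeating every 2. It's a Vigenère-style cipher with numeric key [10,12]: position i shifts by key[i mod 2].
Decoding dqxfr: d−10=t, q−12=e, x−10=n, f−12=t, r−10=h.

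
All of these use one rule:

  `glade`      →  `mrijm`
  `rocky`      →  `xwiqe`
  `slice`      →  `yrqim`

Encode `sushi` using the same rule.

ycynq

The shift depends on letter class: consonant g→m is +6, but vowel a→i is +8. Two shifts are in play — +8 for a/e/i/o/u, +6 for every other letter.
On sushi: s(cons)+6=y, u(vowel)+8=c, s(cons)+6=y, h(cons)+6=n, i(vowel)+8=q.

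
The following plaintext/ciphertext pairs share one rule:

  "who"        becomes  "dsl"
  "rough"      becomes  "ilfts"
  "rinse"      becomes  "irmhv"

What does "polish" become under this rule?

klorhs

Each letter is replaced by its mirror in the alphabet: a↔z, b↔y, c↔x, and so on (the Atbash cipher).
Applying it to polish: p↔k, o↔l, l↔o, i↔r, s↔h, h↔s.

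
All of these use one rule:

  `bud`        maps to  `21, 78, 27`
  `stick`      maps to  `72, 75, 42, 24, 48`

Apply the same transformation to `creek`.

24, 69, 30, 30, 48

b(#2)→21 and u(#21)→78: differences scale by 3, so n = 3·pos + 15. Each letter becomes 3×(its alphabet position, a=1..z=26) + 15.
On creek: c=3→24, r=18→69, e=5→30, e=5→30, k=11→48.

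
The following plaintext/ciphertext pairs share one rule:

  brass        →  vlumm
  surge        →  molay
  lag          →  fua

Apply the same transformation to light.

fcabn

Compare letters: b→v is +20, r→l is +20, a→u is +20 — a constant shift. Each letter is shifted forward by 20 in the alphabet (a Caesar shift of +20).
For light: l+20=f, i+20=c, g+20=a, h+20=b, t+20=n.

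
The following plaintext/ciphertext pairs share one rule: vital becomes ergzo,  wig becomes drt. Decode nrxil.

micro

Letters are reflected about the middle of the alphabet (position → 25−position): Atbash.
Undoing it on nrxil: n↔m, r↔i, x↔c, i↔r, l↔o.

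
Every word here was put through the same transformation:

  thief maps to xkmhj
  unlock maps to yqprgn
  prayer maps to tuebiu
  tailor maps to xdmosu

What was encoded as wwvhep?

Shifts by position in thief: pos 0: t→x (+4), pos 1: h→k (+3), pos 2: i→m (+4), pos 3: e→h (+3) — repeating every 2. The shifts repeat in a cycle of length 2: positions 0,1,… shift by +4, +3, then the pattern repeats.
Reversing it on wwvhep: w−4=s, w−3=t, v−4=r, h−3=e, e−4=a, p−3=m.

stream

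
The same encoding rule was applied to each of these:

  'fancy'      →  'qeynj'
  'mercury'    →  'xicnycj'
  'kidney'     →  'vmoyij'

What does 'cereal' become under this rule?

The shift depends on letter class: consonant f→q is +11, but vowel a→e is +4. The rule splits by letter class: vowels +4, consonants +11.
Applying it to cereal: c(cons)+11=n, e(vowel)+4=i, r(cons)+11=c, e(vowel)+4=i, a(vowel)+4=e, l(cons)+11=w.

niciew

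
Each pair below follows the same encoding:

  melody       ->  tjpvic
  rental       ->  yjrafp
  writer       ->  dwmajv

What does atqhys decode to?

tomato

Shifts by position in melody: pos 0: m→t (+7), pos 1: e→j (+5), pos 2: l→p (+4), pos 3: o→v (+7), pos 4: d→i (+5), pos 5: y→c (+4) — repeating every 3. The shifts repeat in a cycle of length 3: positions 0,1,… shift by +7, +5, +4, then the pattern repeats.
Reversing it on atqhys: a−7=t, t−5=o, q−4=m, h−7=a, y−5=t, s−4=o.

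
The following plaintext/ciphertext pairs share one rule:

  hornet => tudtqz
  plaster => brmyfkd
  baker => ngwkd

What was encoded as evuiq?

Shifts by position in hornet: pos 0: h→t (+12), pos 1: o→u (+6), pos 2: r→d (+12), pos 3: n→t (+6) — repeating every 2. The shifts repeat in a cycle of length 2: positions 0,1,… shift by +12, +6, then the pattern repeats.
Reversing it on evuiq: e−12=s, v−6=p, u−12=i, i−6=c, q−12=e.

spice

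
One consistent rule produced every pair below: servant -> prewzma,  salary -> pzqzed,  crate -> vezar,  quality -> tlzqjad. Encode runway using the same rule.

s(18)→p(15) and e(4)→r(17) fit y≡11x+25 (mod 26); the inverse of 11 mod 26 is 19. This is an affine cipher: with a=0,…,z=25, each position x becomes (11x+25) mod 26.
Applying it to runway: r(17)→11·17+25≡4=e; u(20)→11·20+25≡11=l; n(13)→11·13+25≡12=m; w(22)→11·22+25≡7=h; a(0)→11·0+25≡25=z; y(24)→11·24+25≡3=d (all mod 26).

elmhzd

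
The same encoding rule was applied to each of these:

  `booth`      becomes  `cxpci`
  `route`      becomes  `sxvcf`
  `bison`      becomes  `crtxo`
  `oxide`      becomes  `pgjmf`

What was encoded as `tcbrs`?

stair

Shifts by position in booth: pos 0: b→c (+1), pos 1: o→x (+9), pos 2: o→p (+1), pos 3: t→c (+9) — repeating every 2. It's a Vigenère-style cipher with numeric key [1,9]: position i shifts by key[i mod 2].
Reversing it on tcbrs: t−1=s, c−9=t, b−1=a, r−9=i, s−1=r.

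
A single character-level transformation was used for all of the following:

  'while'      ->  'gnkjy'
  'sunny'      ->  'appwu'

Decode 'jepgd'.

bench

Two steps: reverse the string, then apply a Caesar shift of +2.
Undoing it on jepgd: shift back: j−2=h, e−2=c, p−2=n, g−2=e, d−2=b → hcneb; then reverse → bench.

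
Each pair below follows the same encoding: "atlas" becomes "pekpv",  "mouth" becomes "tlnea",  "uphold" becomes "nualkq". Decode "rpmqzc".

garden

a(0)→p(15) and t(19)→e(4) fit y≡9x+15 (mod 26); the inverse of 9 mod 26 is 3. This is an affine cipher: with a=0,…,z=25, each position x becomes (9x+15) mod 26.
Decoding rpmqzc: r(17)→3·(17−15)≡6=g; p(15)→3·(15−15)≡0=a; m(12)→3·(12−15)≡17=r; q(16)→3·(16−15)≡3=d; z(25)→3·(25−15)≡4=e; c(2)→3·(2−15)≡13=n (all mod 26).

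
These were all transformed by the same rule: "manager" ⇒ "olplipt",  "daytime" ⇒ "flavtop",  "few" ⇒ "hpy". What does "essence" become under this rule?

The shift depends on letter class: consonant m→o is +2, but vowel a→l is +11. The rule splits by letter class: vowels +11, consonants +2.
For essence: e(vowel)+11=p, s(cons)+2=u, s(cons)+2=u, e(vowel)+11=p, n(cons)+2=p, c(cons)+2=e, e(vowel)+11=p.

puuppep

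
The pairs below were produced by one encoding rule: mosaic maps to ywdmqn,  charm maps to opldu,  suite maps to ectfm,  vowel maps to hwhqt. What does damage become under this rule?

Shifts by position in mosaic: pos 0: m→y (+12), pos 1: o→w (+8), pos 2: s→d (+11), pos 3: a→m (+12), pos 4: i→q (+8), pos 5: c→n (+11) — repeating every 3. The shifts repeat in a cycle of length 3: positions 0,1,… shift by +12, +8, +11, then the pattern repeats.
On damage: d+12=p, a+8=i, m+11=x, a+12=m, g+8=o, e+11=p.

pixmop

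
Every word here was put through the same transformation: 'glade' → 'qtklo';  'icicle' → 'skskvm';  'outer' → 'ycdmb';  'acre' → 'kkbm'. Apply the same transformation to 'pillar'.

The shifts repeat in a cycle of length 2: positions 0,1,… shift by +10, +8, then the pattern repeats.
Applying it to pillar: p+10=z, i+8=q, l+10=v, l+8=t, a+10=k, r+8=z.

zqvtkz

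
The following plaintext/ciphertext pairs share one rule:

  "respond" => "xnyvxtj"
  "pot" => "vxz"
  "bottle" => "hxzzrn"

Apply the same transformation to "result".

The shift depends on letter class: consonant r→x is +6, but vowel e→n is +9. Vowels shift forward by 9 and consonants shift forward by 6.
Applying it to result: r(cons)+6=x, e(vowel)+9=n, s(cons)+6=y, u(vowel)+9=d, l(cons)+6=r, t(cons)+6=z.

xnydrz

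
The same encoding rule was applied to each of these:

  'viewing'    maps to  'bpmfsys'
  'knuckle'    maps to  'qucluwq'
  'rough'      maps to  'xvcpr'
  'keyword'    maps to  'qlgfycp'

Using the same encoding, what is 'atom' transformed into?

Each letter shifts forward by (position + 6), i.e. 6, 7, 8, … — the shift grows by one for each successive letter.
For atom: a+6=g, t+7=a, o+8=w, m+9=v.

gawv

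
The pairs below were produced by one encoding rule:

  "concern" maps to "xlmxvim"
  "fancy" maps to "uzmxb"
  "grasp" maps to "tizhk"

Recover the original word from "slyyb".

hobby

This is the alphabet-reversal cipher (Atbash): a becomes z, b becomes y, etc.
Undoing it on slyyb: s↔h, l↔o, y↔b, y↔b, b↔y.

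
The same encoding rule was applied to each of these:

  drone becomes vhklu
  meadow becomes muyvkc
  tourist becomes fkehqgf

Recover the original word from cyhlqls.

This is an affine cipher: with a=0,…,z=25, each position x becomes (25x+24) mod 26.
Decoding cyhlqls: c(2)→25·(2−24)≡22=w; y(24)→25·(24−24)≡0=a; h(7)→25·(7−24)≡17=r; l(11)→25·(11−24)≡13=n; q(16)→25·(16−24)≡8=i; l(11)→25·(11−24)≡13=n; s(18)→25·(18−24)≡6=g (all mod 26).

warning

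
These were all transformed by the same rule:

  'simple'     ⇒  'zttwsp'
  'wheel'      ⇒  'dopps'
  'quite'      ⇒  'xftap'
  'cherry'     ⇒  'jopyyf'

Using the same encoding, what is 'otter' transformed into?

zaapy

The shift depends on letter class: consonant s→z is +7, but vowel i→t is +11. Vowels shift forward by 11 and consonants shift forward by 7.
On otter: o(vowel)+11=z, t(cons)+7=a, t(cons)+7=a, e(vowel)+11=p, r(cons)+7=y.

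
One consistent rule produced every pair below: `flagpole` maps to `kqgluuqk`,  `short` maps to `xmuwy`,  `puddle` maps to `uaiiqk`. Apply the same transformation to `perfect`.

ukwkkhy

The shift depends on letter class: consonant f→k is +5, but vowel a→g is +6. The rule splits by letter class: vowels +6, consonants +5.
Applying it to perfect: p(cons)+5=u, e(vowel)+6=k, r(cons)+5=w, f(cons)+5=k, e(vowel)+6=k, c(cons)+5=h, t(cons)+5=y.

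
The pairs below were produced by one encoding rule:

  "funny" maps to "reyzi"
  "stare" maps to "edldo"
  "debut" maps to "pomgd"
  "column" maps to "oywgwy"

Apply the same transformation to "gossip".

sydesa

Shifts by position in funny: pos 0: f→r (+12), pos 1: u→e (+10), pos 2: n→y (+11), pos 3: n→z (+12), pos 4: y→i (+10) — repeating every 3. It's a Vigenère-style cipher with numeric key [12,10,11]: position i shifts by key[i mod 3].
For gossip: g+12=s, o+10=y, s+11=d, s+12=e, i+10=s, p+11=a.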